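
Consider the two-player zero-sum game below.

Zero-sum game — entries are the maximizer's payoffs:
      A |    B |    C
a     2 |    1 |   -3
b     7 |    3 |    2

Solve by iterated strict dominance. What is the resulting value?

2

Row a is strictly dominated by row b (7>2, 3>1, 2>-3); eliminate a.
Column A is strictly dominated by B for the minimizer (3<7); eliminate A.
Column B is strictly dominated by C for the minimizer (2<3); eliminate B.
Only (b, C) remains, with payoff 2.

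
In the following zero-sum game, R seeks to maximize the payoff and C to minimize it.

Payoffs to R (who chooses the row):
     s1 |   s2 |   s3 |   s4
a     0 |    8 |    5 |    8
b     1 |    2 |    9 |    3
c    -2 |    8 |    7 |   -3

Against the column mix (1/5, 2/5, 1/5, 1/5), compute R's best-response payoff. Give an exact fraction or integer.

a: (0)·(1/5) + (8)·(2/5) + (5)·(1/5) + (8)·(1/5) = 29/5.
b: (1)·(1/5) + (2)·(2/5) + (9)·(1/5) + (3)·(1/5) = 17/5.
c: (-2)·(1/5) + (8)·(2/5) + (7)·(1/5) + (-3)·(1/5) = 18/5.
The best pure response is a with expected payoff 29/5.

29/5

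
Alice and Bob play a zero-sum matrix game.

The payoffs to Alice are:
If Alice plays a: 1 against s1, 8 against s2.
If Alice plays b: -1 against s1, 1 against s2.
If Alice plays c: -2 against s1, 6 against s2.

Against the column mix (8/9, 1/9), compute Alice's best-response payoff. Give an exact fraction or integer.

a: (1)·(8/9) + (8)·(1/9) = 16/9.
b: (-1)·(8/9) + (1)·(1/9) = -7/9.
c: (-2)·(8/9) + (6)·(1/9) = -10/9.
The best pure response is a with expected payoff 16/9.

16/9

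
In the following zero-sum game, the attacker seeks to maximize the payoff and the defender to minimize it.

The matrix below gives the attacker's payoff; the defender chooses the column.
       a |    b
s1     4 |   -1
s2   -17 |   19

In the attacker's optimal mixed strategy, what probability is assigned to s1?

Row minima are -1 and -17, so the attacker's maximin is -1; column maxima are 4 and 19, so the defender's minimax is 4. These differ, so the equilibrium is in mixed strategies.
Let the attacker play s1 with probability p. The defender is indifferent when 4p − 17(1−p) = −p + 19(1−p), giving p = 36/41.

36/41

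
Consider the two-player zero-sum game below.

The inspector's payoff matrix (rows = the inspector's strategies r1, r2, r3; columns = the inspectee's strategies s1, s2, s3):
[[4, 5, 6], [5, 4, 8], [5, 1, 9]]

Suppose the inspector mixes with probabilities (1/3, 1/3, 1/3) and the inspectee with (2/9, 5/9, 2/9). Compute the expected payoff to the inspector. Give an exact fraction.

124/27

Against (2/9, 5/9, 2/9), each row's expected payoff is r1: 5; r2: 46/9; r3: 11/3.
Taking the (1/3, 1/3, 1/3)-weighted average: (1/3)·(5) + (1/3)·(46/9) + (1/3)·(11/3) = 124/27.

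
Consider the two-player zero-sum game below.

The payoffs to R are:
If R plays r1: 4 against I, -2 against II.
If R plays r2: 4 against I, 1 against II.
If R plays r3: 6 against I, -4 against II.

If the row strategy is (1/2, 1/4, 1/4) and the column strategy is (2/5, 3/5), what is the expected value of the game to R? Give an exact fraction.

3/4

Against (2/5, 3/5), each row's expected payoff is r1: 2/5; r2: 11/5; r3: 0.
Taking the (1/2, 1/4, 1/4)-weighted average: (1/2)·(2/5) + (1/4)·(11/5) + (1/4)·(0) = 3/4.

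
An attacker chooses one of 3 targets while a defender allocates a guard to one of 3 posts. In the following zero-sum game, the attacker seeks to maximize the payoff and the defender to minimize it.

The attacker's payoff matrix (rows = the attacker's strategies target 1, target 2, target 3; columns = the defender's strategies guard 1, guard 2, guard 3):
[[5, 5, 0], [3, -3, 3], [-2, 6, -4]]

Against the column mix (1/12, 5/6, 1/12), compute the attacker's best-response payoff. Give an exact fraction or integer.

55/12

target 1: (5)·(1/12) + (5)·(5/6) + (0)·(1/12) = 55/12.
target 2: (3)·(1/12) + (-3)·(5/6) + (3)·(1/12) = -2.
target 3: (-2)·(1/12) + (6)·(5/6) + (-4)·(1/12) = 9/2.
The best pure response is target 1 with expected payoff 55/12.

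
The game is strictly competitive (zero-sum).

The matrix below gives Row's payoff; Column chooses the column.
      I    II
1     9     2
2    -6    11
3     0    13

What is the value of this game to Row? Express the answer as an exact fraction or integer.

Row 2 is strictly dominated by row 3, so Row never plays it.
The remaining 2×2 game on (1, 3) × (I, II) has no saddle point. Let Row play 1 with probability p; indifference gives 9p = 2p + 13(1−p), so p = 13/20.
Similarly Column's optimal q on I is 11/20, and the value is 9·(11/20) + (2)·(9/20) = 117/20.

117/20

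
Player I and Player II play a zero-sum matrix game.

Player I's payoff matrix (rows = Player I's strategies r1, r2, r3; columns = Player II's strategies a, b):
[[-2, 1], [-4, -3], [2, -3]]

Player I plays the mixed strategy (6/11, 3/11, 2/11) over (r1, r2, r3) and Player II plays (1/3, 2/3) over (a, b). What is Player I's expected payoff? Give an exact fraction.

Against (1/3, 2/3), each row's expected payoff is r1: 0; r2: -10/3; r3: -4/3.
Taking the (6/11, 3/11, 2/11)-weighted average: (6/11)·(0) + (3/11)·(-10/3) + (2/11)·(-4/3) = -38/33.

-38/33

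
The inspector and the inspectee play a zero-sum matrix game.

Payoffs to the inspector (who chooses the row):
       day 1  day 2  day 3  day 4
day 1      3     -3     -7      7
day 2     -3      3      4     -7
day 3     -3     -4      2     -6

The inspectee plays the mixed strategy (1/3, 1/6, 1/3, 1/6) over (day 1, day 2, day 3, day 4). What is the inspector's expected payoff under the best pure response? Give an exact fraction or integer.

day 1: (3)·(1/3) + (-3)·(1/6) + (-7)·(1/3) + (7)·(1/6) = -2/3.
day 2: (-3)·(1/3) + (3)·(1/6) + (4)·(1/3) + (-7)·(1/6) = -1/3.
day 3: (-3)·(1/3) + (-4)·(1/6) + (2)·(1/3) + (-6)·(1/6) = -2.
The best pure response is day 2 with expected payoff -1/3.

-1/3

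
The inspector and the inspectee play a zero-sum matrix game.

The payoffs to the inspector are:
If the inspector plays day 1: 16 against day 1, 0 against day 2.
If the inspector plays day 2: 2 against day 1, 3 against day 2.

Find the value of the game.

48/17

Row minima are 0 and 2, so the inspector's maximin is 2; column maxima are 16 and 3, so the inspectee's minimax is 3. These differ, so the equilibrium is in mixed strategies.
Let the inspector play day 1 with probability p. The inspectee is indifferent when 16p + 2(1−p) = 3(1−p), giving p = 1/17.
Let the inspectee play day 1 with probability q. The inspector is indifferent when 16q = 2q + 3(1−q), giving q = 3/17.
The value is 16·(3/17) + (0)·(14/17) = 48/17.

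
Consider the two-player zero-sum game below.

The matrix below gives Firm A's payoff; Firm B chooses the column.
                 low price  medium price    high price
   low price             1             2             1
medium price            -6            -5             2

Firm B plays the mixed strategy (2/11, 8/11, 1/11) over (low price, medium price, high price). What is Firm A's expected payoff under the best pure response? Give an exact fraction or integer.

19/11

low price: (1)·(2/11) + (2)·(8/11) + (1)·(1/11) = 19/11.
medium price: (-6)·(2/11) + (-5)·(8/11) + (2)·(1/11) = -50/11.
The best pure response is low price with expected payoff 19/11.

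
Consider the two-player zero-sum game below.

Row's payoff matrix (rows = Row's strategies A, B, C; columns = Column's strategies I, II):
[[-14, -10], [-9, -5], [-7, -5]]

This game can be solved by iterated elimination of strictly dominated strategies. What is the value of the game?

Column II is strictly dominated by I for Column (-14<-10, -9<-5, -7<-5); eliminate II.
Row B is strictly dominated by row C (-7>-9); eliminate B.
Row A is strictly dominated by row C (-7>-14); eliminate A.
Only (C, I) remains, with payoff -7.

-7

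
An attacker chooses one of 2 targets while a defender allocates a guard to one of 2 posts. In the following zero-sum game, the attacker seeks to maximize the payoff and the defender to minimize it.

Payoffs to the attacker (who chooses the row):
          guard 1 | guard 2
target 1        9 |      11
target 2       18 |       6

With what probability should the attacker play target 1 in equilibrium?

6/7

Row minima are 9 and 6, so the attacker's maximin is 9; column maxima are 18 and 11, so the defender's minimax is 11. These differ, so the equilibrium is in mixed strategies.
Let the attacker play target 1 with probability p. The defender is indifferent when 9p + 18(1−p) = 11p + 6(1−p), giving p = 6/7.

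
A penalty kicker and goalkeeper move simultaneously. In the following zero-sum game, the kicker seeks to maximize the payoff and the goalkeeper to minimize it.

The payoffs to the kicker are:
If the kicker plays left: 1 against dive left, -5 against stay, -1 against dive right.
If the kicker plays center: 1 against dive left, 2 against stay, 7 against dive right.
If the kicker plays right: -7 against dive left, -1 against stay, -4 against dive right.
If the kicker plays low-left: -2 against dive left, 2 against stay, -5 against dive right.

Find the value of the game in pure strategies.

1

Row minima: -5, 1, -7, -5 → the kicker's maximin is 1.
Column maxima: 1, 2, 7 → the goalkeeper's minimax is 1.
They coincide at (center, dive left), so the value is 1.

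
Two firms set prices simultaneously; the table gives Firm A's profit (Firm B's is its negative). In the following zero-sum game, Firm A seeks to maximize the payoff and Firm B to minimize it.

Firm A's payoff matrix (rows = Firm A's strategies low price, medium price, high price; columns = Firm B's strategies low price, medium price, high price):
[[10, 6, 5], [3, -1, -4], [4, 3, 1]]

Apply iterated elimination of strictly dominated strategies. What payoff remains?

5

Column medium price is strictly dominated by high price for Firm B (5<6, -4<-1, 1<3); eliminate medium price.
Row medium price is strictly dominated by row low price (10>3, 5>-4); eliminate medium price.
Row high price is strictly dominated by row low price (10>4, 5>1); eliminate high price.
Column low price is strictly dominated by high price for Firm B (5<10); eliminate low price.
Only (low price, high price) remains, with payoff 5.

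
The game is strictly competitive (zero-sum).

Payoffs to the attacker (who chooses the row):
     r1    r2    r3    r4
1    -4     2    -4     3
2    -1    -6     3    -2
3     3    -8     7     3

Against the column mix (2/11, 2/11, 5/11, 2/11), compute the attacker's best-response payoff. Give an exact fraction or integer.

31/11

1: (-4)·(2/11) + (2)·(2/11) + (-4)·(5/11) + (3)·(2/11) = -18/11.
2: (-1)·(2/11) + (-6)·(2/11) + (3)·(5/11) + (-2)·(2/11) = -3/11.
3: (3)·(2/11) + (-8)·(2/11) + (7)·(5/11) + (3)·(2/11) = 31/11.
The best pure response is 3 with expected payoff 31/11.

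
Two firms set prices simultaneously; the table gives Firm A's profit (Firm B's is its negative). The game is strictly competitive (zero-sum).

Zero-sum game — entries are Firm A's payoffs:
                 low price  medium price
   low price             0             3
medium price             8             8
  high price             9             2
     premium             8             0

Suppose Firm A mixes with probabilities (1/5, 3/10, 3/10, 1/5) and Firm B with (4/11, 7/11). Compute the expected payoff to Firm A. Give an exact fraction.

Against (4/11, 7/11), each row's expected payoff is low price: 21/11; medium price: 8; high price: 50/11; premium: 32/11.
Taking the (1/5, 3/10, 3/10, 1/5)-weighted average: (1/5)·(21/11) + (3/10)·(8) + (3/10)·(50/11) + (1/5)·(32/11) = 52/11.

52/11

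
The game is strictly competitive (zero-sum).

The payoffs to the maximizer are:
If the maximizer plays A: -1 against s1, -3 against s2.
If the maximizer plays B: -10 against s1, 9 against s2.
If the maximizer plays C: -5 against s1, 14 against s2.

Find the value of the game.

-29/21

Row B is strictly dominated by row C, so the maximizer never plays it.
The remaining 2×2 game on (A, C) × (s1, s2) has no saddle point. Let the maximizer play A with probability p; indifference gives −p − 5(1−p) = −3p + 14(1−p), so p = 19/21.
Similarly the minimizer's optimal q on s1 is 17/21, and the value is -1·(17/21) + (-3)·(4/21) = -29/21.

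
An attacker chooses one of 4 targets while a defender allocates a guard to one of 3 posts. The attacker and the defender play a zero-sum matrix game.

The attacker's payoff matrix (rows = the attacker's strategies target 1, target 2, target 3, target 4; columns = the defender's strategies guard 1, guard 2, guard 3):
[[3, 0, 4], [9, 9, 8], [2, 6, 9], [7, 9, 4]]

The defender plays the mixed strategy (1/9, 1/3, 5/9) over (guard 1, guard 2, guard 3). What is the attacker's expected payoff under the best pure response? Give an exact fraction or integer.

76/9

target 1: (3)·(1/9) + (0)·(1/3) + (4)·(5/9) = 23/9.
target 2: (9)·(1/9) + (9)·(1/3) + (8)·(5/9) = 76/9.
target 3: (2)·(1/9) + (6)·(1/3) + (9)·(5/9) = 65/9.
target 4: (7)·(1/9) + (9)·(1/3) + (4)·(5/9) = 6.
The best pure response is target 2 with expected payoff 76/9.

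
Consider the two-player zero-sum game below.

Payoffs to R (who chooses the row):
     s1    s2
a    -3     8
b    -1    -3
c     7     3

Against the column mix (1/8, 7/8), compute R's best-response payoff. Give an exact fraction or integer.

a: (-3)·(1/8) + (8)·(7/8) = 53/8.
b: (-1)·(1/8) + (-3)·(7/8) = -11/4.
c: (7)·(1/8) + (3)·(7/8) = 7/2.
The best pure response is a with expected payoff 53/8.

53/8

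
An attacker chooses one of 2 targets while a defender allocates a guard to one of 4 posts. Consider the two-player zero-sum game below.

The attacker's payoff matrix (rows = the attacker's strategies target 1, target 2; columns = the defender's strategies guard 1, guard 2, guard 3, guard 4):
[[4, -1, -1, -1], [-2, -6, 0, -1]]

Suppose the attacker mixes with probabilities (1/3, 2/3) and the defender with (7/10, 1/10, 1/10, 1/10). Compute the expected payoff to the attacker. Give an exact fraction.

Against (7/10, 1/10, 1/10, 1/10), each row's expected payoff is target 1: 5/2; target 2: -21/10.
Taking the (1/3, 2/3)-weighted average: (1/3)·(5/2) + (2/3)·(-21/10) = -17/30.

-17/30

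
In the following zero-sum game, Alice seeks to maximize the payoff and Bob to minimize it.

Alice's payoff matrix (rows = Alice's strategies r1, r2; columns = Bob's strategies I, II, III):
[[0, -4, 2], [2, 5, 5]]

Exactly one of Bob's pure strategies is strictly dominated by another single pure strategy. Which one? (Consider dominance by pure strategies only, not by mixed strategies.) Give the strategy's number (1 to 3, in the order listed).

Bob prefers columns that give Alice less. Compare III with I: 0 < 2, 2 < 5.
So I strictly dominates III for Bob; III is strictly dominated.

3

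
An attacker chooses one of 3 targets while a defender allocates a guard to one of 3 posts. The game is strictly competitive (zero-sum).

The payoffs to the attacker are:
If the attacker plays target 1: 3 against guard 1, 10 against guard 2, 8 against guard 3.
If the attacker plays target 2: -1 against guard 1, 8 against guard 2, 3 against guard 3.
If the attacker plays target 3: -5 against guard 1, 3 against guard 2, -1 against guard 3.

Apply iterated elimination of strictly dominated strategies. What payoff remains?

3

Row target 2 is strictly dominated by row target 1 (3>-1, 10>8, 8>3); eliminate target 2.
Row target 3 is strictly dominated by row target 1 (3>-5, 10>3, 8>-1); eliminate target 3.
Column guard 2 is strictly dominated by guard 1 for the defender (3<10); eliminate guard 2.
Column guard 3 is strictly dominated by guard 1 for the defender (3<8); eliminate guard 3.
Only (target 1, guard 1) remains, with payoff 3.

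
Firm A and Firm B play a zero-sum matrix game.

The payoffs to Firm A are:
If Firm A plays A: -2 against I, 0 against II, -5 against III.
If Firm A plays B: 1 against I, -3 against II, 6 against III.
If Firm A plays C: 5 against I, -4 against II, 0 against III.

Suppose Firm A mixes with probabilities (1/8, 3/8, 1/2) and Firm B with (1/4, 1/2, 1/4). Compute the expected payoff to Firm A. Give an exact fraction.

Against (1/4, 1/2, 1/4), each row's expected payoff is A: -7/4; B: 1/4; C: -3/4.
Taking the (1/8, 3/8, 1/2)-weighted average: (1/8)·(-7/4) + (3/8)·(1/4) + (1/2)·(-3/4) = -1/2.

-1/2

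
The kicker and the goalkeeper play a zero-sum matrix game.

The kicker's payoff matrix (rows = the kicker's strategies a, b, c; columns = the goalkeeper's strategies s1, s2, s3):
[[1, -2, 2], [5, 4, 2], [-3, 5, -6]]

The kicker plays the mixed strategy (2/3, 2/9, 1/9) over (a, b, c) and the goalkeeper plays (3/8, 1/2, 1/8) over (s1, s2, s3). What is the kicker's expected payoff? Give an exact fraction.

Against (3/8, 1/2, 1/8), each row's expected payoff is a: -3/8; b: 33/8; c: 5/8.
Taking the (2/3, 2/9, 1/9)-weighted average: (2/3)·(-3/8) + (2/9)·(33/8) + (1/9)·(5/8) = 53/72.

53/72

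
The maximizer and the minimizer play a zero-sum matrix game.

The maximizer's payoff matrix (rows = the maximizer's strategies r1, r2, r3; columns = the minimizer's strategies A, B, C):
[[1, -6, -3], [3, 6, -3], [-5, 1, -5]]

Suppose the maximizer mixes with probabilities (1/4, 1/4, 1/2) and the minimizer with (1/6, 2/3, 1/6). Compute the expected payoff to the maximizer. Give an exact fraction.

-7/12

Against (1/6, 2/3, 1/6), each row's expected payoff is r1: -13/3; r2: 4; r3: -1.
Taking the (1/4, 1/4, 1/2)-weighted average: (1/4)·(-13/3) + (1/4)·(4) + (1/2)·(-1) = -7/12.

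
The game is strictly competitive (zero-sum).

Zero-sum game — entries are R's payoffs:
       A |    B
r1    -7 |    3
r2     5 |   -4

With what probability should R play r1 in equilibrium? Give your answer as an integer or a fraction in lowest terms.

Row minima are -7 and -4, so R's maximin is -4; column maxima are 5 and 3, so C's minimax is 3. These differ, so the equilibrium is in mixed strategies.
Let R play r1 with probability p. C is indifferent when −7p + 5(1−p) = 3p − 4(1−p), giving p = 9/19.

9/19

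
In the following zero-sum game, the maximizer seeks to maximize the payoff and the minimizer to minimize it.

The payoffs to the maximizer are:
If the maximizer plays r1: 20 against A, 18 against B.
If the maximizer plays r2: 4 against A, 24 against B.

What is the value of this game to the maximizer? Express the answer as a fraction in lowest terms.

204/11

Row minima are 18 and 4, so the maximizer's maximin is 18; column maxima are 20 and 24, so the minimizer's minimax is 20. These differ, so the equilibrium is in mixed strategies.
Let the maximizer play r1 with probability p. The minimizer is indifferent when 20p + 4(1−p) = 18p + 24(1−p), giving p = 10/11.
Let the minimizer play A with probability q. The maximizer is indifferent when 20q + 18(1−q) = 4q + 24(1−q), giving q = 3/11.
The value is 20·(3/11) + (18)·(8/11) = 204/11.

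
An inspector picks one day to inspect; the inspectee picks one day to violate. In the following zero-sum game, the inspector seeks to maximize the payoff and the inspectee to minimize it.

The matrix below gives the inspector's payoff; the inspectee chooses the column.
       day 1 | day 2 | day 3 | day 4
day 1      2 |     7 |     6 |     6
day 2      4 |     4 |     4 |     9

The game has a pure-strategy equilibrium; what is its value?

Row minima: 2, 4 → the inspector's maximin is 4.
Column maxima: 4, 7, 6, 9 → the inspectee's minimax is 4.
They coincide at (day 2, day 1), so the value is 4.

4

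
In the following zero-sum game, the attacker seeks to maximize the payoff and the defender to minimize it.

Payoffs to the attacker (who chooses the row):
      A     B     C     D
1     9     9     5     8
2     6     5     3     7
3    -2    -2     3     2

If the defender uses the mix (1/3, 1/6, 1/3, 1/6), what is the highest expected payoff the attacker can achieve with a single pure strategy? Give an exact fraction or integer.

1: (9)·(1/3) + (9)·(1/6) + (5)·(1/3) + (8)·(1/6) = 15/2.
2: (6)·(1/3) + (5)·(1/6) + (3)·(1/3) + (7)·(1/6) = 5.
3: (-2)·(1/3) + (-2)·(1/6) + (3)·(1/3) + (2)·(1/6) = 1/3.
The best pure response is 1 with expected payoff 15/2.

15/2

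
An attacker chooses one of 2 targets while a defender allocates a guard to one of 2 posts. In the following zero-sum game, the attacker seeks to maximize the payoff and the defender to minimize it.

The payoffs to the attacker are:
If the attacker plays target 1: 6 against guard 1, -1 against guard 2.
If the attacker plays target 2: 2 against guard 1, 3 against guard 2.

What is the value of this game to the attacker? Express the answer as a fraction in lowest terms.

Row minima are -1 and 2, so the attacker's maximin is 2; column maxima are 6 and 3, so the defender's minimax is 3. These differ, so the equilibrium is in mixed strategies.
Let the attacker play target 1 with probability p. The defender is indifferent when 6p + 2(1−p) = −p + 3(1−p), giving p = 1/8.
Let the defender play guard 1 with probability q. The attacker is indifferent when 6q − (1−q) = 2q + 3(1−q), giving q = 1/2.
The value is 6·(1/2) + (-1)·(1/2) = 5/2.

5/2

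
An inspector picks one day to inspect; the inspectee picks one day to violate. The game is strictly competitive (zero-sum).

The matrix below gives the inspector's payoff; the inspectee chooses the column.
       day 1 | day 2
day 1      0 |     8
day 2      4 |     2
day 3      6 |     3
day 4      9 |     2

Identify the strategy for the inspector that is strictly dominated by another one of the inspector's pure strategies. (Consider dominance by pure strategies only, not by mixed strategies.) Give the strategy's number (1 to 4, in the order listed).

Compare day 2 with day 3: 6 > 4, 3 > 2.
So day 3 strictly dominates day 2 for the inspector; day 2 is strictly dominated.

2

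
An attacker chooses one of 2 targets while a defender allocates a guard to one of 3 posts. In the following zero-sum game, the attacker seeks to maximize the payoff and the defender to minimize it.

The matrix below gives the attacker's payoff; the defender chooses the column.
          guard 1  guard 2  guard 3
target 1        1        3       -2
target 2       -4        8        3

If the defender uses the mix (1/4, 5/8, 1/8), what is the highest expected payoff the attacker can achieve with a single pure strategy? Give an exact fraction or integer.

35/8

target 1: (1)·(1/4) + (3)·(5/8) + (-2)·(1/8) = 15/8.
target 2: (-4)·(1/4) + (8)·(5/8) + (3)·(1/8) = 35/8.
The best pure response is target 2 with expected payoff 35/8.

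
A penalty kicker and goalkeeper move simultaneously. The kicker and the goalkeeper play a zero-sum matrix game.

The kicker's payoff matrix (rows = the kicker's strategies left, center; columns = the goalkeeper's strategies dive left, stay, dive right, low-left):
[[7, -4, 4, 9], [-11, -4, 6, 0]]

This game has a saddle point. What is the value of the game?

Row minima: -4, -11 → the kicker's maximin is -4.
Column maxima: 7, -4, 6, 9 → the goalkeeper's minimax is -4.
They coincide at (left, stay), so the value is -4.

-4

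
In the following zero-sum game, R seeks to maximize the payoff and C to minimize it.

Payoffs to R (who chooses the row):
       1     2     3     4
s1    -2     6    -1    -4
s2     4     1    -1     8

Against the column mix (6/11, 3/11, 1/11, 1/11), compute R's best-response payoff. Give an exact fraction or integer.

34/11

s1: (-2)·(6/11) + (6)·(3/11) + (-1)·(1/11) + (-4)·(1/11) = 1/11.
s2: (4)·(6/11) + (1)·(3/11) + (-1)·(1/11) + (8)·(1/11) = 34/11.
The best pure response is s2 with expected payoff 34/11.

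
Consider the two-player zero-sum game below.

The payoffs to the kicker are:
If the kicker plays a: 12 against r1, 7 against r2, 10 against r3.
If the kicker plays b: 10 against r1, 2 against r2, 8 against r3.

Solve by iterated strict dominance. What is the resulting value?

Column r1 is strictly dominated by r2 for the goalkeeper (7<12, 2<10); eliminate r1.
Column r3 is strictly dominated by r2 for the goalkeeper (7<10, 2<8); eliminate r3.
Row b is strictly dominated by row a (7>2); eliminate b.
Only (a, r2) remains, with payoff 7.

7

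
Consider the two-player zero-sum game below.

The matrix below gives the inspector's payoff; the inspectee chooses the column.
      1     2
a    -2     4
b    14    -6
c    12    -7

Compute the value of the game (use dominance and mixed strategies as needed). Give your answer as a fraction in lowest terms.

22/13

Row c is strictly dominated by row b, so the inspector never plays it.
The remaining 2×2 game on (a, b) × (1, 2) has no saddle point. Let the inspector play a with probability p; indifference gives −2p + 14(1−p) = 4p − 6(1−p), so p = 10/13.
Similarly the inspectee's optimal q on 1 is 5/13, and the value is -2·(5/13) + (4)·(8/13) = 22/13.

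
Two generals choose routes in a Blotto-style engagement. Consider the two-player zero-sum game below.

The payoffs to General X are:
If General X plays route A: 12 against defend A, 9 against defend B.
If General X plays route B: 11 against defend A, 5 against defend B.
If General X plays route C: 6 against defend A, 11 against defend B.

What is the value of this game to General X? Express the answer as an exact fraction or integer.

39/4

Row route B is strictly dominated by row route A, so General X never plays it.
The remaining 2×2 game on (route A, route C) × (defend A, defend B) has no saddle point. Let General X play route A with probability p; indifference gives 12p + 6(1−p) = 9p + 11(1−p), so p = 5/8.
Similarly General Y's optimal q on defend A is 1/4, and the value is 12·(1/4) + (9)·(3/4) = 39/4.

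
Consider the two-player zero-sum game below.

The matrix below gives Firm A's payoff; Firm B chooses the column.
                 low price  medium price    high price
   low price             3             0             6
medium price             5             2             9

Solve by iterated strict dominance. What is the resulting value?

2

Column low price is strictly dominated by medium price for Firm B (0<3, 2<5); eliminate low price.
Column high price is strictly dominated by medium price for Firm B (0<6, 2<9); eliminate high price.
Row low price is strictly dominated by row medium price (2>0); eliminate low price.
Only (medium price, medium price) remains, with payoff 2.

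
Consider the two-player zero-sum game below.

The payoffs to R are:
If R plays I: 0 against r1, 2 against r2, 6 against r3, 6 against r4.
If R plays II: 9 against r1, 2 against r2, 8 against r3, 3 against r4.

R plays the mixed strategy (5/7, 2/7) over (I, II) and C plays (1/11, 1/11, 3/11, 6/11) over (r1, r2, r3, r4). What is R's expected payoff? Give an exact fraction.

Against (1/11, 1/11, 3/11, 6/11), each row's expected payoff is I: 56/11; II: 53/11.
Taking the (5/7, 2/7)-weighted average: (5/7)·(56/11) + (2/7)·(53/11) = 386/77.

386/77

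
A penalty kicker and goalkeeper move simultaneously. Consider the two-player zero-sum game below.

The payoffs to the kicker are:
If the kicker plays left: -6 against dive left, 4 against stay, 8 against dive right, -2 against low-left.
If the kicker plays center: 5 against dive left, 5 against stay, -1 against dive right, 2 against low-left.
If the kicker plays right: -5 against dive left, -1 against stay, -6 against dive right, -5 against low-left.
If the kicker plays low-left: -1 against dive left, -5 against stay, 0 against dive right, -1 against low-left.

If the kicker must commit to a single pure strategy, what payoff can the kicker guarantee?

The worst-case payoff for each row is left: -6, center: -1, right: -6, low-left: -5.
The best of these is -1.

-1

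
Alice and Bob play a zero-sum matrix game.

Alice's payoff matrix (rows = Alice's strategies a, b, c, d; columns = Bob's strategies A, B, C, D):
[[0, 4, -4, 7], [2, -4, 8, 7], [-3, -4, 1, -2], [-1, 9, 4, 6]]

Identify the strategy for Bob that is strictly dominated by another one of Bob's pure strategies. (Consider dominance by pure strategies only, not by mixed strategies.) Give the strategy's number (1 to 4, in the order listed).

Bob prefers columns that give Alice less. Compare D with A: 0 < 7, 2 < 7, -3 < -2, -1 < 6.
So A strictly dominates D for Bob; D is strictly dominated.

4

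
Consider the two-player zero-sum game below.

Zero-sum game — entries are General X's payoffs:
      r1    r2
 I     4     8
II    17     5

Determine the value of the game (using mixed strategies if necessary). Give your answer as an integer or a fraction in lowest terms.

Row minima are 4 and 5, so General X's maximin is 5; column maxima are 17 and 8, so General Y's minimax is 8. These differ, so the equilibrium is in mixed strategies.
Let General X play I with probability p. General Y is indifferent when 4p + 17(1−p) = 8p + 5(1−p), giving p = 3/4.
Let General Y play r1 with probability q. General X is indifferent when 4q + 8(1−q) = 17q + 5(1−q), giving q = 3/16.
The value is 4·(3/16) + (8)·(13/16) = 29/4.

29/4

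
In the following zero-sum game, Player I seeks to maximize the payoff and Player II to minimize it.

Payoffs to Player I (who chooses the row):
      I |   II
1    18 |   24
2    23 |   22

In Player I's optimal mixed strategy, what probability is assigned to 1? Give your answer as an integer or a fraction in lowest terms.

Row minima are 18 and 22, so Player I's maximin is 22; column maxima are 23 and 24, so Player II's minimax is 23. These differ, so the equilibrium is in mixed strategies.
Let Player I play 1 with probability p. Player II is indifferent when 18p + 23(1−p) = 24p + 22(1−p), giving p = 1/7.

1/7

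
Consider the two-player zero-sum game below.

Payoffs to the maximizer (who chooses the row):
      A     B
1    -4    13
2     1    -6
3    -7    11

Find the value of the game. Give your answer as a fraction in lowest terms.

-11/24

Row 3 is strictly dominated by row 1, so the maximizer never plays it.
The remaining 2×2 game on (1, 2) × (A, B) has no saddle point. Let the maximizer play 1 with probability p; indifference gives −4p + (1−p) = 13p − 6(1−p), so p = 7/24.
Similarly the minimizer's optimal q on A is 19/24, and the value is -4·(19/24) + (13)·(5/24) = -11/24.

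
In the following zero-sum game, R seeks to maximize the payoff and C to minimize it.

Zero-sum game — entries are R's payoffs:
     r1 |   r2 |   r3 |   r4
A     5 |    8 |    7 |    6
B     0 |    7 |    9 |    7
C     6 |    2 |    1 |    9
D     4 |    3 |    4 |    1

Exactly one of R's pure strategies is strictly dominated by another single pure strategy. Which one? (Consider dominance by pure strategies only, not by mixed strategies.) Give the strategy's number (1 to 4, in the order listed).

Compare D with A: 5 > 4, 8 > 3, 7 > 4, 6 > 1.
So A strictly dominates D for R; D is strictly dominated.

4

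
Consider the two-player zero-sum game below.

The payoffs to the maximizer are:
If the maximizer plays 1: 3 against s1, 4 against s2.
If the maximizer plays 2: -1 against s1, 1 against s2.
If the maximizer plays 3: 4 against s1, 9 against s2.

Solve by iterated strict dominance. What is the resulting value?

Row 1 is strictly dominated by row 3 (4>3, 9>4); eliminate 1.
Column s2 is strictly dominated by s1 for the minimizer (-1<1, 4<9); eliminate s2.
Row 2 is strictly dominated by row 3 (4>-1); eliminate 2.
Only (3, s1) remains, with payoff 4.

4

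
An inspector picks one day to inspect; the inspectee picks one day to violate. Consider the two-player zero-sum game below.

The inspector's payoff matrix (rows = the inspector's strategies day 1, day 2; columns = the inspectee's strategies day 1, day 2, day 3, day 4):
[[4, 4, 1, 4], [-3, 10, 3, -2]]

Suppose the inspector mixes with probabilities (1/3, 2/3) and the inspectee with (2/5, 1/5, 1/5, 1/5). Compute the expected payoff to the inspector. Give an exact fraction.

Against (2/5, 1/5, 1/5, 1/5), each row's expected payoff is day 1: 17/5; day 2: 1.
Taking the (1/3, 2/3)-weighted average: (1/3)·(17/5) + (2/3)·(1) = 9/5.

9/5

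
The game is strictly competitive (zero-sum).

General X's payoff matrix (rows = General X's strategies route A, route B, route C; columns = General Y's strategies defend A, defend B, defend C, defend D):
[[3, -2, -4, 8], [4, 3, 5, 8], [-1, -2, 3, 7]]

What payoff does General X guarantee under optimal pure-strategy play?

Row minima: -4, 3, -2 → General X's maximin is 3.
Column maxima: 4, 3, 5, 8 → General Y's minimax is 3.
They coincide at (route B, defend B), so the value is 3.

3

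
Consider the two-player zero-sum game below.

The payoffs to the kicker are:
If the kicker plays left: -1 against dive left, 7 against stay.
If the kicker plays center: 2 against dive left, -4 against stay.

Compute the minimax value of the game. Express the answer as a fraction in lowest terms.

5/7

Row minima are -1 and -4, so the kicker's maximin is -1; column maxima are 2 and 7, so the goalkeeper's minimax is 2. These differ, so the equilibrium is in mixed strategies.
Let the kicker play left with probability p. The goalkeeper is indifferent when −p + 2(1−p) = 7p − 4(1−p), giving p = 3/7.
Let the goalkeeper play dive left with probability q. The kicker is indifferent when −q + 7(1−q) = 2q − 4(1−q), giving q = 11/14.
The value is -1·(11/14) + (7)·(3/14) = 5/7.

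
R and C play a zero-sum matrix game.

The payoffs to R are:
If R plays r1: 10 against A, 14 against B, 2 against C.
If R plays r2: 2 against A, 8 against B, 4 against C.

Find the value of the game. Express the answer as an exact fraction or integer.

Column B is strictly dominated by A for C (it gives R more in every row).
The remaining 2×2 game on (r1, r2) × (A, C) has no saddle point. Let R play r1 with probability p; indifference gives 10p + 2(1−p) = 2p + 4(1−p), so p = 1/5.
Similarly C's optimal q on A is 1/5, and the value is 10·(1/5) + (2)·(4/5) = 18/5.

18/5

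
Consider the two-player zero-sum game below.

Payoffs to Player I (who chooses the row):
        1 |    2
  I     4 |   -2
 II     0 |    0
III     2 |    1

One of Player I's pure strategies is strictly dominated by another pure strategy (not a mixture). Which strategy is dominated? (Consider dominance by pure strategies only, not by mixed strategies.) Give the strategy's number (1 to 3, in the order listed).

Compare II with III: 2 > 0, 1 > 0.
So III strictly dominates II for Player I; II is strictly dominated.

2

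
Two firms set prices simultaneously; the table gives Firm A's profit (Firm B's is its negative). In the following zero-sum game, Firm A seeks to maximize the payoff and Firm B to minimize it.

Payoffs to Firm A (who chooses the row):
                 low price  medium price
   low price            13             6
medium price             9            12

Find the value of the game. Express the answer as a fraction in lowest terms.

Row minima are 6 and 9, so Firm A's maximin is 9; column maxima are 13 and 12, so Firm B's minimax is 12. These differ, so the equilibrium is in mixed strategies.
Let Firm A play low price with probability p. Firm B is indifferent when 13p + 9(1−p) = 6p + 12(1−p), giving p = 3/10.
Let Firm B play low price with probability q. Firm A is indifferent when 13q + 6(1−q) = 9q + 12(1−q), giving q = 3/5.
The value is 13·(3/5) + (6)·(2/5) = 51/5.

51/5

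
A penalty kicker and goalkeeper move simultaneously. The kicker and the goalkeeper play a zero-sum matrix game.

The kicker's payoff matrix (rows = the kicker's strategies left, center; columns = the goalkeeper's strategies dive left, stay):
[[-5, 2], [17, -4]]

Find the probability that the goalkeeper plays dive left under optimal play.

3/14

Row minima are -5 and -4, so the kicker's maximin is -4; column maxima are 17 and 2, so the goalkeeper's minimax is 2. These differ, so the equilibrium is in mixed strategies.
Let the goalkeeper play dive left with probability q. The kicker is indifferent when −5q + 2(1−q) = 17q − 4(1−q), giving q = 3/14.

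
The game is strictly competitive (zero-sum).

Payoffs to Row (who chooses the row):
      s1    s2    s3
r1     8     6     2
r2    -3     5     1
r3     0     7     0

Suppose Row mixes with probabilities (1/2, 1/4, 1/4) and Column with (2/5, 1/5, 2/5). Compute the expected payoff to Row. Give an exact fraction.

Against (2/5, 1/5, 2/5), each row's expected payoff is r1: 26/5; r2: 1/5; r3: 7/5.
Taking the (1/2, 1/4, 1/4)-weighted average: (1/2)·(26/5) + (1/4)·(1/5) + (1/4)·(7/5) = 3.

3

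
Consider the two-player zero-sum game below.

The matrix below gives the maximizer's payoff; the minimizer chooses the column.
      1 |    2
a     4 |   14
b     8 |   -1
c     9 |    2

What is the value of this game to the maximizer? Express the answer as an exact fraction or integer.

118/17

Row b is strictly dominated by row c, so the maximizer never plays it.
The remaining 2×2 game on (a, c) × (1, 2) has no saddle point. Let the maximizer play a with probability p; indifference gives 4p + 9(1−p) = 14p + 2(1−p), so p = 7/17.
Similarly the minimizer's optimal q on 1 is 12/17, and the value is 4·(12/17) + (14)·(5/17) = 118/17.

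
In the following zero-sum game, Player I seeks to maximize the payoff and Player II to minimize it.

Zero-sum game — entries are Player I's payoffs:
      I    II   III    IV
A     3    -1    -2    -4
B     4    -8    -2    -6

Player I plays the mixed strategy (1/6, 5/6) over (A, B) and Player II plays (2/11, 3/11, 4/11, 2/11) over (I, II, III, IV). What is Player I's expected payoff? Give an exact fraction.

Against (2/11, 3/11, 4/11, 2/11), each row's expected payoff is A: -13/11; B: -36/11.
Taking the (1/6, 5/6)-weighted average: (1/6)·(-13/11) + (5/6)·(-36/11) = -193/66.

-193/66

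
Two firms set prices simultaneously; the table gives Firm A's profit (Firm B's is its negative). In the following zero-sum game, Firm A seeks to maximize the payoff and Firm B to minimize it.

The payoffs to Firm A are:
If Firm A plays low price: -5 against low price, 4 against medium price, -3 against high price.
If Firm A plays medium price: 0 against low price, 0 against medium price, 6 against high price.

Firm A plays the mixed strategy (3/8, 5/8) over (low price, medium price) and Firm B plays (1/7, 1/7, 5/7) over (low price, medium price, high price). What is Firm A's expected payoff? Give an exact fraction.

51/28

Against (1/7, 1/7, 5/7), each row's expected payoff is low price: -16/7; medium price: 30/7.
Taking the (3/8, 5/8)-weighted average: (3/8)·(-16/7) + (5/8)·(30/7) = 51/28.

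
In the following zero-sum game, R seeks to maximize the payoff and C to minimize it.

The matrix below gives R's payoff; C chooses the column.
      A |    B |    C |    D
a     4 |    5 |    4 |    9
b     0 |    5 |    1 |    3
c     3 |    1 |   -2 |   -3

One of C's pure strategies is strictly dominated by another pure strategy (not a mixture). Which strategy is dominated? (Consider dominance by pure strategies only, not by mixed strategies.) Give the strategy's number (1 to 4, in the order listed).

C prefers columns that give R less. Compare B with C: 4 < 5, 1 < 5, -2 < 1.
So C strictly dominates B for C; B is strictly dominated.

2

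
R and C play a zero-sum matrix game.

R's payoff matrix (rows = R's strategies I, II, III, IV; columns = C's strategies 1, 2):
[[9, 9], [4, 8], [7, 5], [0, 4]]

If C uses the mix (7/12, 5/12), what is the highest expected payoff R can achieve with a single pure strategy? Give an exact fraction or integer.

9

I: (9)·(7/12) + (9)·(5/12) = 9.
II: (4)·(7/12) + (8)·(5/12) = 17/3.
III: (7)·(7/12) + (5)·(5/12) = 37/6.
IV: (0)·(7/12) + (4)·(5/12) = 5/3.
The best pure response is I with expected payoff 9.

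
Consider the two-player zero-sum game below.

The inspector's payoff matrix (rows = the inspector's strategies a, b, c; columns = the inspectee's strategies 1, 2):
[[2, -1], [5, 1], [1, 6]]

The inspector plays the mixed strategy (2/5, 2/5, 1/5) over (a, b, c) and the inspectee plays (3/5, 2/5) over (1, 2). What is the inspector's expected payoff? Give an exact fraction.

Against (3/5, 2/5), each row's expected payoff is a: 4/5; b: 17/5; c: 3.
Taking the (2/5, 2/5, 1/5)-weighted average: (2/5)·(4/5) + (2/5)·(17/5) + (1/5)·(3) = 57/25.

57/25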